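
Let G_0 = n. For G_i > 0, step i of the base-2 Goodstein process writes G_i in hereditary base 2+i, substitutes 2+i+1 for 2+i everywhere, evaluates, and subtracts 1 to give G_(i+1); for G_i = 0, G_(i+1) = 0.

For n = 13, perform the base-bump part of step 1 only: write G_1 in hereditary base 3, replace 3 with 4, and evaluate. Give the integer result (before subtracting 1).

[0] 13 ≡ 2^(2 + 1) + 2^2 + 1 (base 2). Lift 3: 109. −1: 108.
[1] 108 ≡ 3^(3 + 1) + 3^3 (base 3). Lift 4: 1280. −1: 1279.

1280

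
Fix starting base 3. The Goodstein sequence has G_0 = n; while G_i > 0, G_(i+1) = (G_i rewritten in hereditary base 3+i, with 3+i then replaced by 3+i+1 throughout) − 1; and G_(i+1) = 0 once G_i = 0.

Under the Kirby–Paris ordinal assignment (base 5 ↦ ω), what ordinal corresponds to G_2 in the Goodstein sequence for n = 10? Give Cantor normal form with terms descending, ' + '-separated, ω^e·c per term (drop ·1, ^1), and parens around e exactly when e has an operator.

i=0: 10 = 3^2 + 1 (b=3); 3→4: 4^2 + 1 = 17; 17−1 = 16
i=1: 16 = 4^2 (b=4); 4→5: 5^2 = 25; 25−1 = 24
i=2: 24 = 4·5 + 4 (b=5); 5→6: 4·6 + 4 = 28; 28−1 = 27

ω·4 + 4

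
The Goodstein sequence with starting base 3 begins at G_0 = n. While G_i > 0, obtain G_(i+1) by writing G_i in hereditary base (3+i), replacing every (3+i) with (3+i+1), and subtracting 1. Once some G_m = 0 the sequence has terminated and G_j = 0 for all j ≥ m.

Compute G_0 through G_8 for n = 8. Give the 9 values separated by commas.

step 0: 8 = 2·3 + 2; sub 4 for 3: 2·4 + 2; = 10; G_1 = 10−1 = 9
step 1: 9 = 2·4 + 1; sub 5 for 4: 2·5 + 1; = 11; G_2 = 11−1 = 10
step 2: 10 = 2·5; sub 6 for 5: 2·6; = 12; G_3 = 12−1 = 11
step 3: 11 = 6 + 5; sub 7 for 6: 7 + 5; = 12; G_4 = 12−1 = 11
step 4: 11 = 7 + 4; sub 8 for 7: 8 + 4; = 12; G_5 = 12−1 = 11
step 5: 11 = 8 + 3; sub 9 for 8: 9 + 3; = 12; G_6 = 12−1 = 11
step 6: 11 = 9 + 2; sub 10 for 9: 10 + 2; = 12; G_7 = 12−1 = 11
step 7: 11 = 10 + 1; sub 11 for 10: 11 + 1; = 12; G_8 = 12−1 = 11

8, 9, 10, 11, 11, 11, 11, 11, 11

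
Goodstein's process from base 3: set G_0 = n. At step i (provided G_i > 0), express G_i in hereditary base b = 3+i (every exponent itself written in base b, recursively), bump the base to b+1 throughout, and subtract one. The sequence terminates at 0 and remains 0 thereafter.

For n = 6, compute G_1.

G_0=6  [base 3] 2·3  →[3↦4]→  2·4 = 8  −1 ⇒ G_1=7
G_1=7  [base 4] 4 + 3  →[4↦5]→  5 + 3 = 8  −1 ⇒ G_2=7

7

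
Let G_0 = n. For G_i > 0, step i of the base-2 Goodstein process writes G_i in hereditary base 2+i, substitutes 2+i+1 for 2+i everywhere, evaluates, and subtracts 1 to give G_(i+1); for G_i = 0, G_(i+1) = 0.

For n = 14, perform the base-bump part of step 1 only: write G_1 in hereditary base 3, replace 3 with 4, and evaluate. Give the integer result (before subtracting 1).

base 2: 14 = 2^(2 + 1) + 2^2 + 2; at 3: 3^(3 + 1) + 3^3 + 3 = 111; next = 110
base 3: 110 = 3^(3 + 1) + 3^3 + 2; at 4: 4^(4 + 1) + 4^4 + 2 = 1282; next = 1281

1282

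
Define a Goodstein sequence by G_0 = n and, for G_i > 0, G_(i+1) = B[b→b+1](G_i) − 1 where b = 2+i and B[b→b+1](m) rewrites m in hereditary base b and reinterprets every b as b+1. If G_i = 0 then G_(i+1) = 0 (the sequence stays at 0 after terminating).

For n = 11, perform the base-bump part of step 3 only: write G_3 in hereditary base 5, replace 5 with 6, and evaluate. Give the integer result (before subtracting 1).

base 2: 11 = 2^(2 + 1) + 2 + 1; at 3: 3^(3 + 1) + 3 + 1 = 85; next = 84
base 3: 84 = 3^(3 + 1) + 3; at 4: 4^(4 + 1) + 4 = 1028; next = 1027
base 4: 1027 = 4^(4 + 1) + 3; at 5: 5^(5 + 1) + 3 = 15628; next = 15627
base 5: 15627 = 5^(5 + 1) + 2; at 6: 6^(6 + 1) + 2 = 279938; next = 279937

279938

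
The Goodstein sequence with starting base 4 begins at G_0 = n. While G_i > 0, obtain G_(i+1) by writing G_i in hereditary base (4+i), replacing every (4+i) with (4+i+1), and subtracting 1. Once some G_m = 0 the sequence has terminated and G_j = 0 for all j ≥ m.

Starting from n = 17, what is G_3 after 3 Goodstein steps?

base 4: 17 = 4^2 + 1; at 5: 5^2 + 1 = 26; next = 25
base 5: 25 = 5^2; at 6: 6^2 = 36; next = 35
base 6: 35 = 5·6 + 5; at 7: 5·7 + 5 = 40; next = 39
base 7: 39 = 5·7 + 4; at 8: 5·8 + 4 = 44; next = 43

39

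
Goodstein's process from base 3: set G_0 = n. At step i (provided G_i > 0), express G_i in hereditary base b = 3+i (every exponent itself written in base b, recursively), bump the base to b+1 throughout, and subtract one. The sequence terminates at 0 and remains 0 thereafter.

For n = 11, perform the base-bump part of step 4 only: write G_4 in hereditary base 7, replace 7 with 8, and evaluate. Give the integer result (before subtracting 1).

[0] 11 ≡ 3^2 + 2 (base 3). Lift 4: 18. −1: 17.
[1] 17 ≡ 4^2 + 1 (base 4). Lift 5: 26. −1: 25.
[2] 25 ≡ 5^2 (base 5). Lift 6: 36. −1: 35.
[3] 35 ≡ 5·6 + 5 (base 6). Lift 7: 40. −1: 39.
[4] 39 ≡ 5·7 + 4 (base 7). Lift 8: 44. −1: 43.

44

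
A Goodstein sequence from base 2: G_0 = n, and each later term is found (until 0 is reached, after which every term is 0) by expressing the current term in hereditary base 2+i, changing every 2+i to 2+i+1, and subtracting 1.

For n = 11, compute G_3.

i=0: 11 = 2^(2 + 1) + 2 + 1 (b=2); 2→3: 3^(3 + 1) + 3 + 1 = 85; 85−1 = 84
i=1: 84 = 3^(3 + 1) + 3 (b=3); 3→4: 4^(4 + 1) + 4 = 1028; 1028−1 = 1027
i=2: 1027 = 4^(4 + 1) + 3 (b=4); 4→5: 5^(5 + 1) + 3 = 15628; 15628−1 = 15627

15627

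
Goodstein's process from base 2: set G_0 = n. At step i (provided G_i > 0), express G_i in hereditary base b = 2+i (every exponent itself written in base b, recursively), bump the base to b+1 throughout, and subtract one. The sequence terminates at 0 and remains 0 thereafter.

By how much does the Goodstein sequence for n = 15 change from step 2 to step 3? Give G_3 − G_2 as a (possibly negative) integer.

17469

[0] 15 ≡ 2^(2 + 1) + 2^2 + 2 + 1 (base 2). Lift 3: 112. −1: 111.
[1] 111 ≡ 3^(3 + 1) + 3^3 + 3 (base 3). Lift 4: 1284. −1: 1283.
[2] 1283 ≡ 4^(4 + 1) + 4^4 + 3 (base 4). Lift 5: 18753. −1: 18752.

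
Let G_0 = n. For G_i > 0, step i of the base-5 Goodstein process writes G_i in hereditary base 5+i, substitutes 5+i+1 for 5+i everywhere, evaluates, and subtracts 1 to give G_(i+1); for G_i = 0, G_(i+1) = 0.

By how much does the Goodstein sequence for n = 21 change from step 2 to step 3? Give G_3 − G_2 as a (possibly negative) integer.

2

21 —HB5→ 4·5 + 1 —bump→ 4·6 + 1 = 25 —(−1)→ 24
24 —HB6→ 4·6 —bump→ 4·7 = 28 —(−1)→ 27
27 —HB7→ 3·7 + 6 —bump→ 3·8 + 6 = 30 —(−1)→ 29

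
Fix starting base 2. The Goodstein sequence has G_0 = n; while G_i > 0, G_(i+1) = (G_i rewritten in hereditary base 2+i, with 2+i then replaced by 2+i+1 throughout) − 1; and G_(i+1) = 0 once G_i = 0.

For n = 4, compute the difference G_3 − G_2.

G_0=4  [base 2] 2^2  →[2↦3]→  3^3 = 27  −1 ⇒ G_1=26
G_1=26  [base 3] 2·3^2 + 2·3 + 2  →[3↦4]→  2·4^2 + 2·4 + 2 = 42  −1 ⇒ G_2=41
G_2=41  [base 4] 2·4^2 + 2·4 + 1  →[4↦5]→  2·5^2 + 2·5 + 1 = 61  −1 ⇒ G_3=60

19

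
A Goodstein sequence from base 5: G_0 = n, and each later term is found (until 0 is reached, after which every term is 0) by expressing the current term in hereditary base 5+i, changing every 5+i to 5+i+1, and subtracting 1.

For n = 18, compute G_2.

22

(0) 18|_5 = 3·5 + 3 ↦ 3·6 + 3|_6 = 21 ⇒ 20
(1) 20|_6 = 3·6 + 2 ↦ 3·7 + 2|_7 = 23 ⇒ 22
(2) 22|_7 = 3·7 + 1 ↦ 3·8 + 1|_8 = 25 ⇒ 24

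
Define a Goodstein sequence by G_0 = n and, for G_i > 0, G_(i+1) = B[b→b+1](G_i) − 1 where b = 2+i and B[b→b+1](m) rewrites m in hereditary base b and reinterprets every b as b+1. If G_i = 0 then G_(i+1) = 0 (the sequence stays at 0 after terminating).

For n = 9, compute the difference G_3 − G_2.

8819

(0) 9|_2 = 2^(2 + 1) + 1 ↦ 3^(3 + 1) + 1|_3 = 82 ⇒ 81
(1) 81|_3 = 3^(3 + 1) ↦ 4^(4 + 1)|_4 = 1024 ⇒ 1023
(2) 1023|_4 = 3·4^4 + 3·4^3 + 3·4^2 + 3·4 + 3 ↦ 3·5^5 + 3·5^3 + 3·5^2 + 3·5 + 3|_5 = 9843 ⇒ 9842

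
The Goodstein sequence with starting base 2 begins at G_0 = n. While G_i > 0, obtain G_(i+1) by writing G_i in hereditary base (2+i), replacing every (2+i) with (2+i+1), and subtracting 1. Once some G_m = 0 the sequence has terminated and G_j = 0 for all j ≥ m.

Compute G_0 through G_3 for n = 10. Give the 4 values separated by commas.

step 0: 10 = 2^(2 + 1) + 2; sub 3 for 2: 3^(3 + 1) + 3; = 84; G_1 = 84−1 = 83
step 1: 83 = 3^(3 + 1) + 2; sub 4 for 3: 4^(4 + 1) + 2; = 1026; G_2 = 1026−1 = 1025
step 2: 1025 = 4^(4 + 1) + 1; sub 5 for 4: 5^(5 + 1) + 1; = 15626; G_3 = 15626−1 = 15625

10, 83, 1025, 15625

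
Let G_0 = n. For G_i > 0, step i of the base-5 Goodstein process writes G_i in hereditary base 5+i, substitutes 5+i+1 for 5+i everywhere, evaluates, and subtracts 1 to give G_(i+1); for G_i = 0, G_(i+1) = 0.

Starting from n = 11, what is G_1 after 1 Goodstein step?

12

11 —HB5→ 2·5 + 1 —bump→ 2·6 + 1 = 13 —(−1)→ 12
12 —HB6→ 2·6 —bump→ 2·7 = 14 —(−1)→ 13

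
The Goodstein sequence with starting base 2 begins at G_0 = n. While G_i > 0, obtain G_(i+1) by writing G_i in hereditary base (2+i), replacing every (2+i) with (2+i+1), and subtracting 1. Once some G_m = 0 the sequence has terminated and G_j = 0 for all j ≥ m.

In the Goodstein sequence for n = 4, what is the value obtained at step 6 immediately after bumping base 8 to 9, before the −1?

174

i=0: 4 = 2^2 (b=2); 2→3: 3^3 = 27; 27−1 = 26
i=1: 26 = 2·3^2 + 2·3 + 2 (b=3); 3→4: 2·4^2 + 2·4 + 2 = 42; 42−1 = 41
i=2: 41 = 2·4^2 + 2·4 + 1 (b=4); 4→5: 2·5^2 + 2·5 + 1 = 61; 61−1 = 60
i=3: 60 = 2·5^2 + 2·5 (b=5); 5→6: 2·6^2 + 2·6 = 84; 84−1 = 83
i=4: 83 = 2·6^2 + 6 + 5 (b=6); 6→7: 2·7^2 + 7 + 5 = 110; 110−1 = 109
i=5: 109 = 2·7^2 + 7 + 4 (b=7); 7→8: 2·8^2 + 8 + 4 = 140; 140−1 = 139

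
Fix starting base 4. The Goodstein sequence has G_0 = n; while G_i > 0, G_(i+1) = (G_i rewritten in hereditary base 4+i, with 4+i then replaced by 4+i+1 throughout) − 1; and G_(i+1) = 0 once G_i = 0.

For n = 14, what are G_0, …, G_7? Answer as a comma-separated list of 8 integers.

14, 16, 18, 20, 21, 22, 23, 24

(0) 14|_4 = 3·4 + 2 ↦ 3·5 + 2|_5 = 17 ⇒ 16
(1) 16|_5 = 3·5 + 1 ↦ 3·6 + 1|_6 = 19 ⇒ 18
(2) 18|_6 = 3·6 ↦ 3·7|_7 = 21 ⇒ 20
(3) 20|_7 = 2·7 + 6 ↦ 2·8 + 6|_8 = 22 ⇒ 21
(4) 21|_8 = 2·8 + 5 ↦ 2·9 + 5|_9 = 23 ⇒ 22
(5) 22|_9 = 2·9 + 4 ↦ 2·10 + 4|_10 = 24 ⇒ 23
(6) 23|_10 = 2·10 + 3 ↦ 2·11 + 3|_11 = 25 ⇒ 24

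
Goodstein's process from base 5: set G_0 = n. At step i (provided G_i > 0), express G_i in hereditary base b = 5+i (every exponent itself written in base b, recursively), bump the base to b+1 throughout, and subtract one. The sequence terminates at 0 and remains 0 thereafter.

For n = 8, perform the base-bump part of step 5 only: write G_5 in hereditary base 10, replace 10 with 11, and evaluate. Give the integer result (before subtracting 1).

7

i=0: 8 = 5 + 3 (b=5); 5→6: 6 + 3 = 9; 9−1 = 8
i=1: 8 = 6 + 2 (b=6); 6→7: 7 + 2 = 9; 9−1 = 8
i=2: 8 = 7 + 1 (b=7); 7→8: 8 + 1 = 9; 9−1 = 8
i=3: 8 = 8 (b=8); 8→9: 9 = 9; 9−1 = 8
i=4: 8 = 8 (b=9); 9→10: 8 = 8; 8−1 = 7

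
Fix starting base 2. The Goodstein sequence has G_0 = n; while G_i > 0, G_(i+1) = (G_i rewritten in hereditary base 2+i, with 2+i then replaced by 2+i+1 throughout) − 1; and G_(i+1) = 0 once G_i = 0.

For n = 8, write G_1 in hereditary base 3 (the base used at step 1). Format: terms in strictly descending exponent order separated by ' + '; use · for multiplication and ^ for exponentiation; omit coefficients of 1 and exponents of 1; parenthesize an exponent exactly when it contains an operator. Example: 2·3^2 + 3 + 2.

(0) 8|_2 = 2^(2 + 1) ↦ 3^(3 + 1)|_3 = 81 ⇒ 80
(1) 80|_3 = 2·3^3 + 2·3^2 + 2·3 + 2 ↦ 2·4^4 + 2·4^2 + 2·4 + 2|_4 = 554 ⇒ 553

2·3^3 + 2·3^2 + 2·3 + 2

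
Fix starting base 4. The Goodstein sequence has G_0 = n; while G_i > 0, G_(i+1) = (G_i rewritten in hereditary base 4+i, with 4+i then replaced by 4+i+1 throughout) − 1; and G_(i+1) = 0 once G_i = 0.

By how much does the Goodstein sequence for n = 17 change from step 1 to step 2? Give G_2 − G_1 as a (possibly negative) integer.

G_0 = 17. HB_4(17) = 4^2 + 1. Bump = 26. G_1 = 25.
G_1 = 25. HB_5(25) = 5^2. Bump = 36. G_2 = 35.

10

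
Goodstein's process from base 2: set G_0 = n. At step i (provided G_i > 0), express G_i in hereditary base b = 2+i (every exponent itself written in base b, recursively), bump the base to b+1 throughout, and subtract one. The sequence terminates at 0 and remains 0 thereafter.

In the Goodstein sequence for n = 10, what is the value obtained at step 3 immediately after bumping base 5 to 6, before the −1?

279936

G_0=10  [base 2] 2^(2 + 1) + 2  →[2↦3]→  3^(3 + 1) + 3 = 84  −1 ⇒ G_1=83
G_1=83  [base 3] 3^(3 + 1) + 2  →[3↦4]→  4^(4 + 1) + 2 = 1026  −1 ⇒ G_2=1025
G_2=1025  [base 4] 4^(4 + 1) + 1  →[4↦5]→  5^(5 + 1) + 1 = 15626  −1 ⇒ G_3=15625
G_3=15625  [base 5] 5^(5 + 1)  →[5↦6]→  6^(6 + 1) = 279936  −1 ⇒ G_4=279935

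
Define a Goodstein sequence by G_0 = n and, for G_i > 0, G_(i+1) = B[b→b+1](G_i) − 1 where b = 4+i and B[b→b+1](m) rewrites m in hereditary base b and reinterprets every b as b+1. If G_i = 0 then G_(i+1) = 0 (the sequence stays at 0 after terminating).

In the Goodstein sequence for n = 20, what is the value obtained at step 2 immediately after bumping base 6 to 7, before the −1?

52

base 4: 20 = 4^2 + 4; at 5: 5^2 + 5 = 30; next = 29
base 5: 29 = 5^2 + 4; at 6: 6^2 + 4 = 40; next = 39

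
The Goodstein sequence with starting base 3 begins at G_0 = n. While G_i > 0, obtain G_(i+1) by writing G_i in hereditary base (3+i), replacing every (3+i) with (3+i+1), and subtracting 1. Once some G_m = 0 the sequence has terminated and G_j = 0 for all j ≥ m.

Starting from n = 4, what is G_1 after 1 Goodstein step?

4

G_0 = 4. HB_3(4) = 3 + 1. Bump = 5. G_1 = 4.
G_1 = 4. HB_4(4) = 4. Bump = 5. G_2 = 4.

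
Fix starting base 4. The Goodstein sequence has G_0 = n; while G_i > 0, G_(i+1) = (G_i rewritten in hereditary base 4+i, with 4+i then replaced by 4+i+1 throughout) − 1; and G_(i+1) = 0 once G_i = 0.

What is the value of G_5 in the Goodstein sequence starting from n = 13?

20

base 4: 13 = 3·4 + 1; at 5: 3·5 + 1 = 16; next = 15
base 5: 15 = 3·5; at 6: 3·6 = 18; next = 17
base 6: 17 = 2·6 + 5; at 7: 2·7 + 5 = 19; next = 18
base 7: 18 = 2·7 + 4; at 8: 2·8 + 4 = 20; next = 19
base 8: 19 = 2·8 + 3; at 9: 2·9 + 3 = 21; next = 20
base 9: 20 = 2·9 + 2; at 10: 2·10 + 2 = 22; next = 21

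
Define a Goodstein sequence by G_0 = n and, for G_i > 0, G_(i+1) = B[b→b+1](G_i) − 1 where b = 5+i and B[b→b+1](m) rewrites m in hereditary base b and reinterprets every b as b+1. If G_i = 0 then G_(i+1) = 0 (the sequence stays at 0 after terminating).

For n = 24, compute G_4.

G_0=24  [base 5] 4·5 + 4  →[5↦6]→  4·6 + 4 = 28  −1 ⇒ G_1=27
G_1=27  [base 6] 4·6 + 3  →[6↦7]→  4·7 + 3 = 31  −1 ⇒ G_2=30
G_2=30  [base 7] 4·7 + 2  →[7↦8]→  4·8 + 2 = 34  −1 ⇒ G_3=33
G_3=33  [base 8] 4·8 + 1  →[8↦9]→  4·9 + 1 = 37  −1 ⇒ G_4=36
G_4=36  [base 9] 4·9  →[9↦10]→  4·10 = 40  −1 ⇒ G_5=39

36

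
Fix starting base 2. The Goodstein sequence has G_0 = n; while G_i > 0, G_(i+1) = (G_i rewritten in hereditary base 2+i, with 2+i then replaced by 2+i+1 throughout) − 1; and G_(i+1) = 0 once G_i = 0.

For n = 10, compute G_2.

1025

G_0=10  [base 2] 2^(2 + 1) + 2  →[2↦3]→  3^(3 + 1) + 3 = 84  −1 ⇒ G_1=83
G_1=83  [base 3] 3^(3 + 1) + 2  →[3↦4]→  4^(4 + 1) + 2 = 1026  −1 ⇒ G_2=1025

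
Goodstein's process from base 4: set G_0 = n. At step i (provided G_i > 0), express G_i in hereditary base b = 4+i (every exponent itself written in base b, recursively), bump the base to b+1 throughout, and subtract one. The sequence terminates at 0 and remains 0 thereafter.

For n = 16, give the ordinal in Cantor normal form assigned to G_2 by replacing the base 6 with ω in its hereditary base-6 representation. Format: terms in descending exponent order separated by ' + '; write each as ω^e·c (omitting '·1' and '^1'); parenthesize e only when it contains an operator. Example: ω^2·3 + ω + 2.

step 0: 16 = 4^2; sub 5 for 4: 5^2; = 25; G_1 = 25−1 = 24
step 1: 24 = 4·5 + 4; sub 6 for 5: 4·6 + 4; = 28; G_2 = 28−1 = 27
step 2: 27 = 4·6 + 3; sub 7 for 6: 4·7 + 3; = 31; G_3 = 31−1 = 30

ω·4 + 3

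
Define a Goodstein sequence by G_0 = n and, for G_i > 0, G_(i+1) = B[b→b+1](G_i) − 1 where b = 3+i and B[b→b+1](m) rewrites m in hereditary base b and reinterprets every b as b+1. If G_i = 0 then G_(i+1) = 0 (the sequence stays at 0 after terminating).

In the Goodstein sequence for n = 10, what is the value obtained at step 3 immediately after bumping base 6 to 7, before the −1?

31

G_0 = 10. HB_3(10) = 3^2 + 1. Bump = 17. G_1 = 16.
G_1 = 16. HB_4(16) = 4^2. Bump = 25. G_2 = 24.
G_2 = 24. HB_5(24) = 4·5 + 4. Bump = 28. G_3 = 27.
G_3 = 27. HB_6(27) = 4·6 + 3. Bump = 31. G_4 = 30.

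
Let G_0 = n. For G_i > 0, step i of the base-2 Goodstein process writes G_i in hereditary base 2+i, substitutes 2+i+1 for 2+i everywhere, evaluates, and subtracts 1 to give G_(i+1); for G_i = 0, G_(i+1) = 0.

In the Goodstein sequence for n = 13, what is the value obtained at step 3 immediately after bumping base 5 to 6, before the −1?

13 —HB2→ 2^(2 + 1) + 2^2 + 1 —bump→ 3^(3 + 1) + 3^3 + 1 = 109 —(−1)→ 108
108 —HB3→ 3^(3 + 1) + 3^3 —bump→ 4^(4 + 1) + 4^4 = 1280 —(−1)→ 1279
1279 —HB4→ 4^(4 + 1) + 3·4^3 + 3·4^2 + 3·4 + 3 —bump→ 5^(5 + 1) + 3·5^3 + 3·5^2 + 3·5 + 3 = 16093 —(−1)→ 16092
16092 —HB5→ 5^(5 + 1) + 3·5^3 + 3·5^2 + 3·5 + 2 —bump→ 6^(6 + 1) + 3·6^3 + 3·6^2 + 3·6 + 2 = 280712 —(−1)→ 280711

280712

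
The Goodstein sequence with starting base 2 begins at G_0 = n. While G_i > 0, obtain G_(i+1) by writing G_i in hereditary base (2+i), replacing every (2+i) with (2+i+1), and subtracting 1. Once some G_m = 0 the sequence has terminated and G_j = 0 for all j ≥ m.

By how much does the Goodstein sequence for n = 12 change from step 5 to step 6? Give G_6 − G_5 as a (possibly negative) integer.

step 0: 12 = 2^(2 + 1) + 2^2; sub 3 for 2: 3^(3 + 1) + 3^3; = 108; G_1 = 108−1 = 107
step 1: 107 = 3^(3 + 1) + 2·3^2 + 2·3 + 2; sub 4 for 3: 4^(4 + 1) + 2·4^2 + 2·4 + 2; = 1066; G_2 = 1066−1 = 1065
step 2: 1065 = 4^(4 + 1) + 2·4^2 + 2·4 + 1; sub 5 for 4: 5^(5 + 1) + 2·5^2 + 2·5 + 1; = 15686; G_3 = 15686−1 = 15685
step 3: 15685 = 5^(5 + 1) + 2·5^2 + 2·5; sub 6 for 5: 6^(6 + 1) + 2·6^2 + 2·6; = 280020; G_4 = 280020−1 = 280019
step 4: 280019 = 6^(6 + 1) + 2·6^2 + 6 + 5; sub 7 for 6: 7^(7 + 1) + 2·7^2 + 7 + 5; = 5764911; G_5 = 5764911−1 = 5764910
step 5: 5764910 = 7^(7 + 1) + 2·7^2 + 7 + 4; sub 8 for 7: 8^(8 + 1) + 2·8^2 + 8 + 4; = 134217868; G_6 = 134217868−1 = 134217867

128452957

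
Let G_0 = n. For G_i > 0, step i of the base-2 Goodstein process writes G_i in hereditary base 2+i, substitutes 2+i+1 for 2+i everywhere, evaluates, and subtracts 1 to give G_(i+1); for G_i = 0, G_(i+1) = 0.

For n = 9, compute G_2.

i=0: 9 = 2^(2 + 1) + 1 (b=2); 2→3: 3^(3 + 1) + 1 = 82; 82−1 = 81
i=1: 81 = 3^(3 + 1) (b=3); 3→4: 4^(4 + 1) = 1024; 1024−1 = 1023
i=2: 1023 = 3·4^4 + 3·4^3 + 3·4^2 + 3·4 + 3 (b=4); 4→5: 3·5^5 + 3·5^3 + 3·5^2 + 3·5 + 3 = 9843; 9843−1 = 9842

1023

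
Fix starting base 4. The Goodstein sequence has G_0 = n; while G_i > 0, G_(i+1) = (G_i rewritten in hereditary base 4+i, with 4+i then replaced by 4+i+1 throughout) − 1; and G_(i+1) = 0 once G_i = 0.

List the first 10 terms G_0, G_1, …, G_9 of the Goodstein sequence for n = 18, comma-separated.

base 4: 18 = 4^2 + 2; at 5: 5^2 + 2 = 27; next = 26
base 5: 26 = 5^2 + 1; at 6: 6^2 + 1 = 37; next = 36
base 6: 36 = 6^2; at 7: 7^2 = 49; next = 48
base 7: 48 = 6·7 + 6; at 8: 6·8 + 6 = 54; next = 53
base 8: 53 = 6·8 + 5; at 9: 6·9 + 5 = 59; next = 58
base 9: 58 = 6·9 + 4; at 10: 6·10 + 4 = 64; next = 63
base 10: 63 = 6·10 + 3; at 11: 6·11 + 3 = 69; next = 68
base 11: 68 = 6·11 + 2; at 12: 6·12 + 2 = 74; next = 73
base 12: 73 = 6·12 + 1; at 13: 6·13 + 1 = 79; next = 78

18, 26, 36, 48, 53, 58, 63, 68, 73, 78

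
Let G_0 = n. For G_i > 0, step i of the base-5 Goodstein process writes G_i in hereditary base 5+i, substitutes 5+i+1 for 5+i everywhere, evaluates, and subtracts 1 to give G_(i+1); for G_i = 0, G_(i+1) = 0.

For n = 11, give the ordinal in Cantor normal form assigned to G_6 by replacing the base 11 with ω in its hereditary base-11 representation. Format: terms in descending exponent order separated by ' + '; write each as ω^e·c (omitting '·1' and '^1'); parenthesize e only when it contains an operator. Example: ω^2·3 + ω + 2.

ω + 2

G_0=11  [base 5] 2·5 + 1  →[5↦6]→  2·6 + 1 = 13  −1 ⇒ G_1=12
G_1=12  [base 6] 2·6  →[6↦7]→  2·7 = 14  −1 ⇒ G_2=13
G_2=13  [base 7] 7 + 6  →[7↦8]→  8 + 6 = 14  −1 ⇒ G_3=13
G_3=13  [base 8] 8 + 5  →[8↦9]→  9 + 5 = 14  −1 ⇒ G_4=13
G_4=13  [base 9] 9 + 4  →[9↦10]→  10 + 4 = 14  −1 ⇒ G_5=13
G_5=13  [base 10] 10 + 3  →[10↦11]→  11 + 3 = 14  −1 ⇒ G_6=13
G_6=13  [base 11] 11 + 2  →[11↦12]→  12 + 2 = 14  −1 ⇒ G_7=13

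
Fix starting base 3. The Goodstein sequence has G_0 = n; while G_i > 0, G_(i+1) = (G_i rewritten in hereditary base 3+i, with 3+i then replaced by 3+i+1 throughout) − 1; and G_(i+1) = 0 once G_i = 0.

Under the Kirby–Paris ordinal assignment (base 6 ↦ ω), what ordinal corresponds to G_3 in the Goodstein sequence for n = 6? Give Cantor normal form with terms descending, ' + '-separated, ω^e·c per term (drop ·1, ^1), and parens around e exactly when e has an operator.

ω + 1

step 0: 6 = 2·3; sub 4 for 3: 2·4; = 8; G_1 = 8−1 = 7
step 1: 7 = 4 + 3; sub 5 for 4: 5 + 3; = 8; G_2 = 8−1 = 7
step 2: 7 = 5 + 2; sub 6 for 5: 6 + 2; = 8; G_3 = 8−1 = 7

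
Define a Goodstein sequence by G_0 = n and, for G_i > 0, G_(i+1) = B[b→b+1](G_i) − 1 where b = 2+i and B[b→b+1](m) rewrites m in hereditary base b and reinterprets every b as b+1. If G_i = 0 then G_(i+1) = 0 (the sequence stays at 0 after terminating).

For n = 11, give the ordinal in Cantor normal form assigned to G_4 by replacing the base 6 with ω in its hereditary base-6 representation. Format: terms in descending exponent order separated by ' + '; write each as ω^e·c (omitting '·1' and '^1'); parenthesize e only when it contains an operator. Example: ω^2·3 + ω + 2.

ω^(ω + 1) + 1

G_0=11  [base 2] 2^(2 + 1) + 2 + 1  →[2↦3]→  3^(3 + 1) + 3 + 1 = 85  −1 ⇒ G_1=84
G_1=84  [base 3] 3^(3 + 1) + 3  →[3↦4]→  4^(4 + 1) + 4 = 1028  −1 ⇒ G_2=1027
G_2=1027  [base 4] 4^(4 + 1) + 3  →[4↦5]→  5^(5 + 1) + 3 = 15628  −1 ⇒ G_3=15627
G_3=15627  [base 5] 5^(5 + 1) + 2  →[5↦6]→  6^(6 + 1) + 2 = 279938  −1 ⇒ G_4=279937
G_4=279937  [base 6] 6^(6 + 1) + 1  →[6↦7]→  7^(7 + 1) + 1 = 5764802  −1 ⇒ G_5=5764801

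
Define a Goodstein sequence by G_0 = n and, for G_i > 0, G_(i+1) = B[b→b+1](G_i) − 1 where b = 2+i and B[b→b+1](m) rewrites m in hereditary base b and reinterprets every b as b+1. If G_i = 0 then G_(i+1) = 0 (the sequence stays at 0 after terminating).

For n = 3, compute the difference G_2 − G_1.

0

G_0=3  [base 2] 2 + 1  →[2↦3]→  3 + 1 = 4  −1 ⇒ G_1=3
G_1=3  [base 3] 3  →[3↦4]→  4 = 4  −1 ⇒ G_2=3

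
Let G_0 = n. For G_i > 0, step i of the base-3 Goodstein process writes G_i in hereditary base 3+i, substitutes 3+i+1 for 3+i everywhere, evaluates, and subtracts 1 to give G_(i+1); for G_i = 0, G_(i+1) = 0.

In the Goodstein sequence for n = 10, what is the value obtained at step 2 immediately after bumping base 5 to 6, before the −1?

[0] 10 ≡ 3^2 + 1 (base 3). Lift 4: 17. −1: 16.
[1] 16 ≡ 4^2 (base 4). Lift 5: 25. −1: 24.

28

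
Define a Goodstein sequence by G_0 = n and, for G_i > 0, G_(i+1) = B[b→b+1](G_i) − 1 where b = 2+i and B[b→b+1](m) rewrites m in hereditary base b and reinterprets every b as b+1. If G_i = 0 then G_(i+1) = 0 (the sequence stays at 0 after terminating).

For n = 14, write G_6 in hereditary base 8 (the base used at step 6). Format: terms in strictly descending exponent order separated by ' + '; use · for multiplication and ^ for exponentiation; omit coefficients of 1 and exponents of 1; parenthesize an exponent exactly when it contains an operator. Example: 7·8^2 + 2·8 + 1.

8^(8 + 1) + 5·8^5 + 5·8^4 + 5·8^3 + 5·8^2 + 5·8 + 3

(0) 14|_2 = 2^(2 + 1) + 2^2 + 2 ↦ 3^(3 + 1) + 3^3 + 3|_3 = 111 ⇒ 110
(1) 110|_3 = 3^(3 + 1) + 3^3 + 2 ↦ 4^(4 + 1) + 4^4 + 2|_4 = 1282 ⇒ 1281
(2) 1281|_4 = 4^(4 + 1) + 4^4 + 1 ↦ 5^(5 + 1) + 5^5 + 1|_5 = 18751 ⇒ 18750
(3) 18750|_5 = 5^(5 + 1) + 5^5 ↦ 6^(6 + 1) + 6^6|_6 = 326592 ⇒ 326591
(4) 326591|_6 = 6^(6 + 1) + 5·6^5 + 5·6^4 + 5·6^3 + 5·6^2 + 5·6 + 5 ↦ 7^(7 + 1) + 5·7^5 + 5·7^4 + 5·7^3 + 5·7^2 + 5·7 + 5|_7 = 5862841 ⇒ 5862840
(5) 5862840|_7 = 7^(7 + 1) + 5·7^5 + 5·7^4 + 5·7^3 + 5·7^2 + 5·7 + 4 ↦ 8^(8 + 1) + 5·8^5 + 5·8^4 + 5·8^3 + 5·8^2 + 5·8 + 4|_8 = 134404972 ⇒ 134404971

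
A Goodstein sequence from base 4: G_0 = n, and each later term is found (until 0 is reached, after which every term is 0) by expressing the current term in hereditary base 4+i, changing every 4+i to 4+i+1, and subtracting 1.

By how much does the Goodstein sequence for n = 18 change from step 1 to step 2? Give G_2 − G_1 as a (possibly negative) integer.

10

base 4: 18 = 4^2 + 2; at 5: 5^2 + 2 = 27; next = 26
base 5: 26 = 5^2 + 1; at 6: 6^2 + 1 = 37; next = 36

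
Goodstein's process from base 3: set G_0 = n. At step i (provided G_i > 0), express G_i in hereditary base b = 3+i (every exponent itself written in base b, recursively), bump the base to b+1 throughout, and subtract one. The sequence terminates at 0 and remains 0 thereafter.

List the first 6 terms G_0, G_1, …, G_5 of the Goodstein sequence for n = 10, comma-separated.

base 3: 10 = 3^2 + 1; at 4: 4^2 + 1 = 17; next = 16
base 4: 16 = 4^2; at 5: 5^2 = 25; next = 24
base 5: 24 = 4·5 + 4; at 6: 4·6 + 4 = 28; next = 27
base 6: 27 = 4·6 + 3; at 7: 4·7 + 3 = 31; next = 30
base 7: 30 = 4·7 + 2; at 8: 4·8 + 2 = 34; next = 33

10, 16, 24, 27, 30, 33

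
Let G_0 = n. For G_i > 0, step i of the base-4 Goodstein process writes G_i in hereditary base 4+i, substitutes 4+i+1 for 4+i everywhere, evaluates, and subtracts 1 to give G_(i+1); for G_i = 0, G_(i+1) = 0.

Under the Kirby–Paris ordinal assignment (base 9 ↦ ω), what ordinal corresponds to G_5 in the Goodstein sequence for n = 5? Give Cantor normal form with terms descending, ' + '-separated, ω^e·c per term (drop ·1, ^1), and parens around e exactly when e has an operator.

i=0: 5 = 4 + 1 (b=4); 4→5: 5 + 1 = 6; 6−1 = 5
i=1: 5 = 5 (b=5); 5→6: 6 = 6; 6−1 = 5
i=2: 5 = 5 (b=6); 6→7: 5 = 5; 5−1 = 4
i=3: 4 = 4 (b=7); 7→8: 4 = 4; 4−1 = 3
i=4: 3 = 3 (b=8); 8→9: 3 = 3; 3−1 = 2
i=5: 2 = 2 (b=9); 9→10: 2 = 2; 2−1 = 1

2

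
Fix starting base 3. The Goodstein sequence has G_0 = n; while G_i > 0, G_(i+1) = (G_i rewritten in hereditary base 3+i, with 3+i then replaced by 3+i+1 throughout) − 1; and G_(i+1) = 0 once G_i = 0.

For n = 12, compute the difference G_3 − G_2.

10

[0] 12 ≡ 3^2 + 3 (base 3). Lift 4: 20. −1: 19.
[1] 19 ≡ 4^2 + 3 (base 4). Lift 5: 28. −1: 27.
[2] 27 ≡ 5^2 + 2 (base 5). Lift 6: 38. −1: 37.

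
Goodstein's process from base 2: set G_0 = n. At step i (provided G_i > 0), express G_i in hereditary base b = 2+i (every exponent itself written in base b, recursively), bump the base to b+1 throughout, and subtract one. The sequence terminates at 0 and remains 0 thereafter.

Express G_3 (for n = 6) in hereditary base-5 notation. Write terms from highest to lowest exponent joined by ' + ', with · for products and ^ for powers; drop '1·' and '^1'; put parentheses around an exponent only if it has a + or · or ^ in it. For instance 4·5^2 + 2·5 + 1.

5^5

(0) 6|_2 = 2^2 + 2 ↦ 3^3 + 3|_3 = 30 ⇒ 29
(1) 29|_3 = 3^3 + 2 ↦ 4^4 + 2|_4 = 258 ⇒ 257
(2) 257|_4 = 4^4 + 1 ↦ 5^5 + 1|_5 = 3126 ⇒ 3125
(3) 3125|_5 = 5^5 ↦ 6^6|_6 = 46656 ⇒ 46655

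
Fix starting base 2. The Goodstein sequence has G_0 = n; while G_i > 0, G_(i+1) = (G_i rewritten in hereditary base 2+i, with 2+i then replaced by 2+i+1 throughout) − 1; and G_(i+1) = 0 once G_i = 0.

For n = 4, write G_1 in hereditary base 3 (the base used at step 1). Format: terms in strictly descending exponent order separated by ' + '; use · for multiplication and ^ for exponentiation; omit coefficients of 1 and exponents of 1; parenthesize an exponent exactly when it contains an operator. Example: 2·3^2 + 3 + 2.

G_0=4  [base 2] 2^2  →[2↦3]→  3^3 = 27  −1 ⇒ G_1=26
G_1=26  [base 3] 2·3^2 + 2·3 + 2  →[3↦4]→  2·4^2 + 2·4 + 2 = 42  −1 ⇒ G_2=41

2·3^2 + 2·3 + 2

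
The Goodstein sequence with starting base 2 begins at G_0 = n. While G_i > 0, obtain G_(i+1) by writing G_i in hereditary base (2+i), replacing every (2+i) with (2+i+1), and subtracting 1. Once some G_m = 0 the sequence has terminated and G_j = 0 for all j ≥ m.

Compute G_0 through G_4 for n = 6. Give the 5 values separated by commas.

6, 29, 257, 3125, 46655

[0] 6 ≡ 2^2 + 2 (base 2). Lift 3: 30. −1: 29.
[1] 29 ≡ 3^3 + 2 (base 3). Lift 4: 258. −1: 257.
[2] 257 ≡ 4^4 + 1 (base 4). Lift 5: 3126. −1: 3125.
[3] 3125 ≡ 5^5 (base 5). Lift 6: 46656. −1: 46655.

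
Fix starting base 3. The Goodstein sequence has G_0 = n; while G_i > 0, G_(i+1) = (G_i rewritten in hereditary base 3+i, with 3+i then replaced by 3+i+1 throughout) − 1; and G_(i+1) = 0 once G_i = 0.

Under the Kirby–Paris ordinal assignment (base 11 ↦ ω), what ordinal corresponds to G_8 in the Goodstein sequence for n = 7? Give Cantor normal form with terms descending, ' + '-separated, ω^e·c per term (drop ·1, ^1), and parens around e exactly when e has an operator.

8

(0) 7|_3 = 2·3 + 1 ↦ 2·4 + 1|_4 = 9 ⇒ 8
(1) 8|_4 = 2·4 ↦ 2·5|_5 = 10 ⇒ 9
(2) 9|_5 = 5 + 4 ↦ 6 + 4|_6 = 10 ⇒ 9
(3) 9|_6 = 6 + 3 ↦ 7 + 3|_7 = 10 ⇒ 9
(4) 9|_7 = 7 + 2 ↦ 8 + 2|_8 = 10 ⇒ 9
(5) 9|_8 = 8 + 1 ↦ 9 + 1|_9 = 10 ⇒ 9
(6) 9|_9 = 9 ↦ 10|_10 = 10 ⇒ 9
(7) 9|_10 = 9 ↦ 9|_11 = 9 ⇒ 8
(8) 8|_11 = 8 ↦ 8|_12 = 8 ⇒ 7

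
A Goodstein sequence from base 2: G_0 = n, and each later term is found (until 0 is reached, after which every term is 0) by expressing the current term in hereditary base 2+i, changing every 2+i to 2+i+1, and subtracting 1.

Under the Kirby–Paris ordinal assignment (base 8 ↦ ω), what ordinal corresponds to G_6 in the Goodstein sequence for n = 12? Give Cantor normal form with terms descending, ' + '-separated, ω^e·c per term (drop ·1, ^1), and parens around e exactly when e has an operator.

ω^(ω + 1) + ω^2·2 + ω + 3

12 —HB2→ 2^(2 + 1) + 2^2 —bump→ 3^(3 + 1) + 3^3 = 108 —(−1)→ 107
107 —HB3→ 3^(3 + 1) + 2·3^2 + 2·3 + 2 —bump→ 4^(4 + 1) + 2·4^2 + 2·4 + 2 = 1066 —(−1)→ 1065
1065 —HB4→ 4^(4 + 1) + 2·4^2 + 2·4 + 1 —bump→ 5^(5 + 1) + 2·5^2 + 2·5 + 1 = 15686 —(−1)→ 15685
15685 —HB5→ 5^(5 + 1) + 2·5^2 + 2·5 —bump→ 6^(6 + 1) + 2·6^2 + 2·6 = 280020 —(−1)→ 280019
280019 —HB6→ 6^(6 + 1) + 2·6^2 + 6 + 5 —bump→ 7^(7 + 1) + 2·7^2 + 7 + 5 = 5764911 —(−1)→ 5764910
5764910 —HB7→ 7^(7 + 1) + 2·7^2 + 7 + 4 —bump→ 8^(8 + 1) + 2·8^2 + 8 + 4 = 134217868 —(−1)→ 134217867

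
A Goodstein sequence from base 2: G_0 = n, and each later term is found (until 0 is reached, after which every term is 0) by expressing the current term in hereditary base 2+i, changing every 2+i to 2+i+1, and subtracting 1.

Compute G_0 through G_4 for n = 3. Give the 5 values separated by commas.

[0] 3 ≡ 2 + 1 (base 2). Lift 3: 4. −1: 3.
[1] 3 ≡ 3 (base 3). Lift 4: 4. −1: 3.
[2] 3 ≡ 3 (base 4). Lift 5: 3. −1: 2.
[3] 2 ≡ 2 (base 5). Lift 6: 2. −1: 1.

3, 3, 3, 2, 1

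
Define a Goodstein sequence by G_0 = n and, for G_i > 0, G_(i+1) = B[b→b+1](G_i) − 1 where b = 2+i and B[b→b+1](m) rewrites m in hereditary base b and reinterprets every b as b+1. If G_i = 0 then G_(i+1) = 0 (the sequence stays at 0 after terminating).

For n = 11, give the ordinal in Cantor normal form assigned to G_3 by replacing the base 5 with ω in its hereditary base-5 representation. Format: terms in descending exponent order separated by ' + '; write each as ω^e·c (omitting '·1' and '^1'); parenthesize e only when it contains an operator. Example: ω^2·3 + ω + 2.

step 0: 11 = 2^(2 + 1) + 2 + 1; sub 3 for 2: 3^(3 + 1) + 3 + 1; = 85; G_1 = 85−1 = 84
step 1: 84 = 3^(3 + 1) + 3; sub 4 for 3: 4^(4 + 1) + 4; = 1028; G_2 = 1028−1 = 1027
step 2: 1027 = 4^(4 + 1) + 3; sub 5 for 4: 5^(5 + 1) + 3; = 15628; G_3 = 15628−1 = 15627
step 3: 15627 = 5^(5 + 1) + 2; sub 6 for 5: 6^(6 + 1) + 2; = 279938; G_4 = 279938−1 = 279937

ω^(ω + 1) + 2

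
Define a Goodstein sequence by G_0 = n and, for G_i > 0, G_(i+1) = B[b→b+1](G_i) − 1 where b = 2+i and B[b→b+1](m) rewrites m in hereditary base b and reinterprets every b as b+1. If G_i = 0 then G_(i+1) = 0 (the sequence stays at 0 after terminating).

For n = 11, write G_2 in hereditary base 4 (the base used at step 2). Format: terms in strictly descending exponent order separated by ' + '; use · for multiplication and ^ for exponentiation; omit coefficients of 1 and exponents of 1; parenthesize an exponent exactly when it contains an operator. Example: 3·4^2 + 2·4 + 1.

i=0: 11 = 2^(2 + 1) + 2 + 1 (b=2); 2→3: 3^(3 + 1) + 3 + 1 = 85; 85−1 = 84
i=1: 84 = 3^(3 + 1) + 3 (b=3); 3→4: 4^(4 + 1) + 4 = 1028; 1028−1 = 1027

4^(4 + 1) + 3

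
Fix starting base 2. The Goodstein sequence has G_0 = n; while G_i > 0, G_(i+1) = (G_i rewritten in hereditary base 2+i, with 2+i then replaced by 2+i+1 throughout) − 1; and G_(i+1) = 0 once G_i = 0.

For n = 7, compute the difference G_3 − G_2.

2868

i=0: 7 = 2^2 + 2 + 1 (b=2); 2→3: 3^3 + 3 + 1 = 31; 31−1 = 30
i=1: 30 = 3^3 + 3 (b=3); 3→4: 4^4 + 4 = 260; 260−1 = 259
i=2: 259 = 4^4 + 3 (b=4); 4→5: 5^5 + 3 = 3128; 3128−1 = 3127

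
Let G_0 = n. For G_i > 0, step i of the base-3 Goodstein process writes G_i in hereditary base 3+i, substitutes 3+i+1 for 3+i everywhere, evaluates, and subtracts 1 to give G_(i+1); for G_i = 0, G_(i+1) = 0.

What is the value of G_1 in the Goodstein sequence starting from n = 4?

4

step 0: 4 = 3 + 1; sub 4 for 3: 4 + 1; = 5; G_1 = 5−1 = 4
step 1: 4 = 4; sub 5 for 4: 5; = 5; G_2 = 5−1 = 4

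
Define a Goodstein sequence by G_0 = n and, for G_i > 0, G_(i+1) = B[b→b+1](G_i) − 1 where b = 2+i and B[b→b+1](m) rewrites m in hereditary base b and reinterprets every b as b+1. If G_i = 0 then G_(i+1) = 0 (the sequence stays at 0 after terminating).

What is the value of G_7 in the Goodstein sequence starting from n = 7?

7 —HB2→ 2^2 + 2 + 1 —bump→ 3^3 + 3 + 1 = 31 —(−1)→ 30
30 —HB3→ 3^3 + 3 —bump→ 4^4 + 4 = 260 —(−1)→ 259
259 —HB4→ 4^4 + 3 —bump→ 5^5 + 3 = 3128 —(−1)→ 3127
3127 —HB5→ 5^5 + 2 —bump→ 6^6 + 2 = 46658 —(−1)→ 46657
46657 —HB6→ 6^6 + 1 —bump→ 7^7 + 1 = 823544 —(−1)→ 823543
823543 —HB7→ 7^7 —bump→ 8^8 = 16777216 —(−1)→ 16777215
16777215 —HB8→ 7·8^7 + 7·8^6 + 7·8^5 + 7·8^4 + 7·8^3 + 7·8^2 + 7·8 + 7 —bump→ 7·9^7 + 7·9^6 + 7·9^5 + 7·9^4 + 7·9^3 + 7·9^2 + 7·9 + 7 = 37665880 —(−1)→ 37665879

37665879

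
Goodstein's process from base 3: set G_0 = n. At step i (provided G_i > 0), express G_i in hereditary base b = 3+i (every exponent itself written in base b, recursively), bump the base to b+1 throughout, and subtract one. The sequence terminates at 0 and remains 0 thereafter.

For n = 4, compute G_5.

1

base 3: 4 = 3 + 1; at 4: 4 + 1 = 5; next = 4
base 4: 4 = 4; at 5: 5 = 5; next = 4
base 5: 4 = 4; at 6: 4 = 4; next = 3
base 6: 3 = 3; at 7: 3 = 3; next = 2
base 7: 2 = 2; at 8: 2 = 2; next = 1
base 8: 1 = 1; at 9: 1 = 1; next = 0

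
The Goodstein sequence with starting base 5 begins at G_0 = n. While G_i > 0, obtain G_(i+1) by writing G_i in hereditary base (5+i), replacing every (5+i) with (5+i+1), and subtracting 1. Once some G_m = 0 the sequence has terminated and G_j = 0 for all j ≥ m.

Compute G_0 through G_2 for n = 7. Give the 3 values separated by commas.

G_0 = 7. HB_5(7) = 5 + 2. Bump = 8. G_1 = 7.
G_1 = 7. HB_6(7) = 6 + 1. Bump = 8. G_2 = 7.

7, 7, 7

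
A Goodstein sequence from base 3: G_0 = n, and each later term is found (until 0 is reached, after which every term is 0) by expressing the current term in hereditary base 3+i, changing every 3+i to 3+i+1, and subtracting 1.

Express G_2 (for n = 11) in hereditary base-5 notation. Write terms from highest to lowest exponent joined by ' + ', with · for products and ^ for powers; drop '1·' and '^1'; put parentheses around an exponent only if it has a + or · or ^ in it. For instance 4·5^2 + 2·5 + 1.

G_0 = 11. HB_3(11) = 3^2 + 2. Bump = 18. G_1 = 17.
G_1 = 17. HB_4(17) = 4^2 + 1. Bump = 26. G_2 = 25.
G_2 = 25. HB_5(25) = 5^2. Bump = 36. G_3 = 35.

5^2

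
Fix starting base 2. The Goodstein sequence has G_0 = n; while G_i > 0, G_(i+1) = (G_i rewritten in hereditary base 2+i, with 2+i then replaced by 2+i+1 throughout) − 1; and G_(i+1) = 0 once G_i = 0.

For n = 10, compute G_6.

84073323

[0] 10 ≡ 2^(2 + 1) + 2 (base 2). Lift 3: 84. −1: 83.
[1] 83 ≡ 3^(3 + 1) + 2 (base 3). Lift 4: 1026. −1: 1025.
[2] 1025 ≡ 4^(4 + 1) + 1 (base 4). Lift 5: 15626. −1: 15625.
[3] 15625 ≡ 5^(5 + 1) (base 5). Lift 6: 279936. −1: 279935.
[4] 279935 ≡ 5·6^6 + 5·6^5 + 5·6^4 + 5·6^3 + 5·6^2 + 5·6 + 5 (base 6). Lift 7: 4215755. −1: 4215754.
[5] 4215754 ≡ 5·7^7 + 5·7^5 + 5·7^4 + 5·7^3 + 5·7^2 + 5·7 + 4 (base 7). Lift 8: 84073324. −1: 84073323.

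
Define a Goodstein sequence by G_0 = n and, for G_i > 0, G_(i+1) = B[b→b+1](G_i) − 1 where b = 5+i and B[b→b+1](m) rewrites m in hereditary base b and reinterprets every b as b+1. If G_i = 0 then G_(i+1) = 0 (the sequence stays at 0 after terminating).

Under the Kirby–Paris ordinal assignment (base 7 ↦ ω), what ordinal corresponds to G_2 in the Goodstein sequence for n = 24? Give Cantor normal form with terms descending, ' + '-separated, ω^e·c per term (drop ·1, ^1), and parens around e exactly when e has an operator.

G_0 = 24. HB_5(24) = 4·5 + 4. Bump = 28. G_1 = 27.
G_1 = 27. HB_6(27) = 4·6 + 3. Bump = 31. G_2 = 30.
G_2 = 30. HB_7(30) = 4·7 + 2. Bump = 34. G_3 = 33.

ω·4 + 2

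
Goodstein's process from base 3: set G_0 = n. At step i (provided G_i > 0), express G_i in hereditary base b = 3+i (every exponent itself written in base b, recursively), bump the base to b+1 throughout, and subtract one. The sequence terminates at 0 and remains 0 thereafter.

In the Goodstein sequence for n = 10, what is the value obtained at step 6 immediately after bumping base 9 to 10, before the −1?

40

base 3: 10 = 3^2 + 1; at 4: 4^2 + 1 = 17; next = 16
base 4: 16 = 4^2; at 5: 5^2 = 25; next = 24
base 5: 24 = 4·5 + 4; at 6: 4·6 + 4 = 28; next = 27
base 6: 27 = 4·6 + 3; at 7: 4·7 + 3 = 31; next = 30
base 7: 30 = 4·7 + 2; at 8: 4·8 + 2 = 34; next = 33
base 8: 33 = 4·8 + 1; at 9: 4·9 + 1 = 37; next = 36
base 9: 36 = 4·9; at 10: 4·10 = 40; next = 39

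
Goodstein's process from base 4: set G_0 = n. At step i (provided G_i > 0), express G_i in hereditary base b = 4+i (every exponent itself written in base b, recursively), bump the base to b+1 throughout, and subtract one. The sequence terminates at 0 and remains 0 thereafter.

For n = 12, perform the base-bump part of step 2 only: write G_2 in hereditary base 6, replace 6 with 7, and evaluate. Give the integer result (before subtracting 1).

17

i=0: 12 = 3·4 (b=4); 4→5: 3·5 = 15; 15−1 = 14
i=1: 14 = 2·5 + 4 (b=5); 5→6: 2·6 + 4 = 16; 16−1 = 15
i=2: 15 = 2·6 + 3 (b=6); 6→7: 2·7 + 3 = 17; 17−1 = 16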